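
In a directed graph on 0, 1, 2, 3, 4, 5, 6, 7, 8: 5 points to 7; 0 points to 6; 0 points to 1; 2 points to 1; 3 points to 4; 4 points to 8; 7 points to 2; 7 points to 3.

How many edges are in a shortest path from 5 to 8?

Distance 0: 5.
Distance 1: 7.
Distance 2: 2, 3.
Distance 3: 1, 4.
Distance 4: 8 — contains 8.

4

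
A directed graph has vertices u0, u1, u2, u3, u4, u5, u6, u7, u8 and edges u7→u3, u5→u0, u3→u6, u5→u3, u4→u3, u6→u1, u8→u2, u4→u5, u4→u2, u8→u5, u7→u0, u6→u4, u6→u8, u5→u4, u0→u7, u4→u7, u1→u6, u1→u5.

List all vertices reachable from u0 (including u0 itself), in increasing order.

u0, u1, u2, u3, u4, u5, u6, u7, u8

Start at u0.
Its neighbours: u7.
Then their neighbours: u3.
Then next layer: u6.
Then next layer: u1, u4, u8.
Then next layer: u2, u5.
Every vertex is now reached.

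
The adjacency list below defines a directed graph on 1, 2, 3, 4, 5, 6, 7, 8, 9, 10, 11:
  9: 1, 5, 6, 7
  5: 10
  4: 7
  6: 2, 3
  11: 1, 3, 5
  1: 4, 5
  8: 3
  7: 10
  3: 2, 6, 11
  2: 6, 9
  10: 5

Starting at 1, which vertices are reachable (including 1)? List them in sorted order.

Start at 1.
Its neighbours: 4, 5.
Then their neighbours: 7, 10.
Nothing further is reachable.

1, 4, 5, 7, 10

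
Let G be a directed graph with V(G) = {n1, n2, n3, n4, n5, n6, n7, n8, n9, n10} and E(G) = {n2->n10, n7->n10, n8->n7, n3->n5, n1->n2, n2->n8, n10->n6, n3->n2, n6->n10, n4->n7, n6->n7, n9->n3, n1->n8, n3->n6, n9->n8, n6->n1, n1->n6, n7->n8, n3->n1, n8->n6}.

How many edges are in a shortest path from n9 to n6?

Distance 0: n9.
Distance 1: n3, n8.
Distance 2: n1, n2, n5, n6, n7 — contains n6.

2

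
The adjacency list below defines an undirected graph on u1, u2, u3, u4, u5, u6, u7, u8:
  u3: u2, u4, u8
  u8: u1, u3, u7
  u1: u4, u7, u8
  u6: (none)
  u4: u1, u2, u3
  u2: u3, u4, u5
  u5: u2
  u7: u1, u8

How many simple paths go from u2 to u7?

u2–u3–u4–u1–u7
u2–u3–u4–u1–u8–u7
u2–u3–u8–u1–u7
u2–u3–u8–u7
u2–u4–u1–u7
u2–u4–u1–u8–u7
u2–u4–u3–u8–u1–u7
u2–u4–u3–u8–u7

8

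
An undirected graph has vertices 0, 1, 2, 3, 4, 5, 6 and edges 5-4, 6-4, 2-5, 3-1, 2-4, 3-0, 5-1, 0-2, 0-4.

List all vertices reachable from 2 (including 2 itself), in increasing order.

Start at 2.
Its neighbours: 0, 4, 5.
Then their neighbours: 1, 3, 6.
Every vertex is now reached.

0, 1, 2, 3, 4, 5, 6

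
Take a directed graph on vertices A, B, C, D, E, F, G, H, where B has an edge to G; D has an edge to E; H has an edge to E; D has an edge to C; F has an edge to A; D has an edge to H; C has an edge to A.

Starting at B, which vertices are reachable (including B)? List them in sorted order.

Start at B.
Its neighbours: G.
Nothing further is reachable.

B, G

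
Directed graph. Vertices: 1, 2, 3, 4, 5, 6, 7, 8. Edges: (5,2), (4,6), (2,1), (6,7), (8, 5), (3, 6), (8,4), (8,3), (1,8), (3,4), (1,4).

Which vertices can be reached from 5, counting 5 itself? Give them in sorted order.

1, 2, 3, 4, 5, 6, 7, 8

Start at 5.
Its neighbours: 2.
Then their neighbours: 1.
Then next layer: 4, 8.
Then next layer: 3, 6.
Then next layer: 7.
Every vertex is now reached.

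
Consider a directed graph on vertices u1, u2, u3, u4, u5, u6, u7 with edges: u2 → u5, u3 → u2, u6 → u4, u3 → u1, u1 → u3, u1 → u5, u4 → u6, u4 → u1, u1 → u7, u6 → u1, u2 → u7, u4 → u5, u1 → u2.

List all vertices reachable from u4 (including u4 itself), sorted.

Start at u4.
Its neighbours: u1, u5, u6.
Then their neighbours: u2, u3, u7.
Every vertex is now reached.

u1, u2, u3, u4, u5, u6, u7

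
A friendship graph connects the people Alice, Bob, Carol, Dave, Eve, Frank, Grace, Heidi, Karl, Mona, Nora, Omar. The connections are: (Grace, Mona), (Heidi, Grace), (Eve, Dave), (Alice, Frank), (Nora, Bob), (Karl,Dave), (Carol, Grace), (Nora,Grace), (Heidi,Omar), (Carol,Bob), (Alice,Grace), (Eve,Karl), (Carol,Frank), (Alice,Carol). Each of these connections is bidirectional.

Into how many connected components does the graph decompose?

From Alice: component {Alice, Bob, Carol, Frank, Grace, Heidi, Mona, Nora, Omar}.
From Dave: component {Dave, Eve, Karl}.
That's 2 components.

2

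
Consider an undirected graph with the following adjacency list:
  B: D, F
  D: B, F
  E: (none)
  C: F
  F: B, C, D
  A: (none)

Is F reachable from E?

No

E has no edges, so nothing is reachable from it.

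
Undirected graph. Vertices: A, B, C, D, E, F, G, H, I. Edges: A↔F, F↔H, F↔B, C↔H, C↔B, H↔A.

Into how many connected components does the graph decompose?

5

From A: component {A, B, C, F, H}.
From D: component {D}.
From E: component {E}.
From G: component {G}.
From I: component {I}.
That's 5 components.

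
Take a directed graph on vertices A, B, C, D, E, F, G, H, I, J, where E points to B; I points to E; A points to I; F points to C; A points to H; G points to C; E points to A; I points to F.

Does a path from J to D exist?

J has no outgoing edges, so nothing is reachable from it.

No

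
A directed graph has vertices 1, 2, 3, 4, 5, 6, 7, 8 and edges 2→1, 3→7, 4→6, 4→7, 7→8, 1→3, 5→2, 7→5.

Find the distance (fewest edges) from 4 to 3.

Distance 0: 4.
Distance 1: 6, 7.
Distance 2: 5, 8.
Distance 3: 2.
Distance 4: 1.
Distance 5: 3 — contains 3.

5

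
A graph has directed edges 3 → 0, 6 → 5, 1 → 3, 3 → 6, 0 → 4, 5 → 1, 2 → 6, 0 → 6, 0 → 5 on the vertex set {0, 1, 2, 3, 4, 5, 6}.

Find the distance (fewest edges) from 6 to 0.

4

Distance 0: 6.
Distance 1: 5.
Distance 2: 1.
Distance 3: 3.
Distance 4: 0 — contains 0.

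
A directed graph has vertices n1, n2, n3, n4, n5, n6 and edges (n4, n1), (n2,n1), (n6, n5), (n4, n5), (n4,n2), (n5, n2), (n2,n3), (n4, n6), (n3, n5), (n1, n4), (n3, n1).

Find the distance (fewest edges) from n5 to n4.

Distance 0: n5.
Distance 1: n2.
Distance 2: n1, n3.
Distance 3: n4 — contains n4.

3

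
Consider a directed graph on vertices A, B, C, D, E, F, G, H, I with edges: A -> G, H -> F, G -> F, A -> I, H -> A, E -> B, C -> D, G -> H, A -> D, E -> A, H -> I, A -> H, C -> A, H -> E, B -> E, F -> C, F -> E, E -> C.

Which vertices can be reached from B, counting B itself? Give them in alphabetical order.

Start at B.
Its neighbours: E.
Then their neighbours: A, C.
Then next layer: D, G, H, I.
Then next layer: F.
Every vertex is now reached.

A, B, C, D, E, F, G, H, I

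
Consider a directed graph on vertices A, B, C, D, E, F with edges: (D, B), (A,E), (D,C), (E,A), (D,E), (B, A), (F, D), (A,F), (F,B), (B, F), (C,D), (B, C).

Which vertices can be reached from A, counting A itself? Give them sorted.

Start at A.
Its neighbours: E, F.
Then their neighbours: B, D.
Then next layer: C.
Every vertex is now reached.

A, B, C, D, E, F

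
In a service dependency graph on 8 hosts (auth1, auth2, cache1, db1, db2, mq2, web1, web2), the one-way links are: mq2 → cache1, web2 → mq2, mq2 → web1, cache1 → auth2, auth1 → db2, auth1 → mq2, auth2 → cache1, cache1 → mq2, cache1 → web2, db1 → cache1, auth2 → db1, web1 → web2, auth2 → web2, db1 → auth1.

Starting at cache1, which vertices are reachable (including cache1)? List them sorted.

Start at cache1.
Its neighbours: auth2, mq2, web2.
Then their neighbours: db1, web1.
Then next layer: auth1.
Then next layer: db2.
Every vertex is now reached.

auth1, auth2, cache1, db1, db2, mq2, web1, web2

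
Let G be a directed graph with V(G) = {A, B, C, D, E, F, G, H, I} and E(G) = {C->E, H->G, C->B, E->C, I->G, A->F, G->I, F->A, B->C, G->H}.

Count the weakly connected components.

4

From A: component {A, F}.
From B: component {B, C, E}.
From D: component {D}.
From G: component {G, H, I}.
That's 4 components.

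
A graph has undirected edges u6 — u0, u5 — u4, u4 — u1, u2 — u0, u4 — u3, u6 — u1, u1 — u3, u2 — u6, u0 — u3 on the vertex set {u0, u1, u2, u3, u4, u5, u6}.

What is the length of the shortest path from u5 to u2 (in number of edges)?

Distance 0: u5.
Distance 1: u4.
Distance 2: u1, u3.
Distance 3: u0, u6.
Distance 4: u2 — contains u2.

4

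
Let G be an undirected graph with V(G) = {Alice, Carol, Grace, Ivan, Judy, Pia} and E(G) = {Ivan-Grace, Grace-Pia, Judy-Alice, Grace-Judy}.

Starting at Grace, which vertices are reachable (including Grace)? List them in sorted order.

Alice, Grace, Ivan, Judy, Pia

Start at Grace.
Its neighbours: Ivan, Judy, Pia.
Then their neighbours: Alice.
Nothing further is reachable.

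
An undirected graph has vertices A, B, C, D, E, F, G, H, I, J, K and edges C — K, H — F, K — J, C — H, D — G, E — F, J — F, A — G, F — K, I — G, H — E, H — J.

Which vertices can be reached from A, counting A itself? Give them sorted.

Start at A.
Its neighbours: G.
Then their neighbours: D, I.
Nothing further is reachable.

A, D, G, I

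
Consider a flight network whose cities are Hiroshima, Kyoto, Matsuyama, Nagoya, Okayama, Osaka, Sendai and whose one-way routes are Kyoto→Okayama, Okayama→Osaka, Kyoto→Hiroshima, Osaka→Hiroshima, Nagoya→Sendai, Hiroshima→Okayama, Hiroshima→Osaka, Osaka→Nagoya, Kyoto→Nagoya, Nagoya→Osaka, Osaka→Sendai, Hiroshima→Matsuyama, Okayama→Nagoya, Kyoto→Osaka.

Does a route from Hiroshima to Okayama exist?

Yes

Explore from Hiroshima.
Distance 1: reach Matsuyama, Okayama, Osaka.
Found Okayama.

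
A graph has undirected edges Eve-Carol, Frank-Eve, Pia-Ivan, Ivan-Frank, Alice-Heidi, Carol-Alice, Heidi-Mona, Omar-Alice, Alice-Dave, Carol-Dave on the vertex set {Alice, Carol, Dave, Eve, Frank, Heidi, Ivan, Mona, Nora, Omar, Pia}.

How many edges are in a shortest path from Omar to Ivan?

5

Distance 0: Omar.
Distance 1: Alice.
Distance 2: Carol, Dave, Heidi.
Distance 3: Eve, Mona.
Distance 4: Frank.
Distance 5: Ivan — contains Ivan.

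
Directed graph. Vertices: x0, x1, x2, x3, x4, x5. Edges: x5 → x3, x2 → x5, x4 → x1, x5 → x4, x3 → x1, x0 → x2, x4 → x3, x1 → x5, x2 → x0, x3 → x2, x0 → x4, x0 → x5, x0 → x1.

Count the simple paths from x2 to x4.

x2→x0→x1→x5→x4
x2→x0→x4
x2→x0→x5→x4
x2→x5→x4

4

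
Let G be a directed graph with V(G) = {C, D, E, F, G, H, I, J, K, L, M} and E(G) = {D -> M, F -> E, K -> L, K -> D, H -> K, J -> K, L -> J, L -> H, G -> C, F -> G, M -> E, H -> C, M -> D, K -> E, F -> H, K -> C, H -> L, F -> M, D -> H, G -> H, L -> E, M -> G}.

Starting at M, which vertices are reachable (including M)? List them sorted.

Start at M.
Its neighbours: D, E, G.
Then their neighbours: C, H.
Then next layer: K, L.
Then next layer: J.
Nothing further is reachable.

C, D, E, G, H, J, K, L, M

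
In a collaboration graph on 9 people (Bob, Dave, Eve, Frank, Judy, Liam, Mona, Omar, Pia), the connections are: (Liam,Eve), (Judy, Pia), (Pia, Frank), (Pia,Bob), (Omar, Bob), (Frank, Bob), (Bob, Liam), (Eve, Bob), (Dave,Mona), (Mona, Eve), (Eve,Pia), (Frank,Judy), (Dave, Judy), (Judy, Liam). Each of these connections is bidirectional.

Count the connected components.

1

From Bob: component {Bob, Dave, Eve, Frank, Judy, Liam, Mona, Omar, Pia}.
That's 1 component.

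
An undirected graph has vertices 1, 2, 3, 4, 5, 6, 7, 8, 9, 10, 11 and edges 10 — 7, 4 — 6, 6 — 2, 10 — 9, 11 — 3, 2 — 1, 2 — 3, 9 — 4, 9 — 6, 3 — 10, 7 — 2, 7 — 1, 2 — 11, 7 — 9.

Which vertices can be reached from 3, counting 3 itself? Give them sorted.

Start at 3.
Its neighbours: 2, 10, 11.
Then their neighbours: 1, 6, 7, 9.
Then next layer: 4.
Nothing further is reachable.

1, 2, 3, 4, 6, 7, 9, 10, 11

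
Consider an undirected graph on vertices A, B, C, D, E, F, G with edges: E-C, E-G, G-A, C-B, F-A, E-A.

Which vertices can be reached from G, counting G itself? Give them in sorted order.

A, B, C, E, F, G

Start at G.
Its neighbours: A, E.
Then their neighbours: C, F.
Then next layer: B.
Nothing further is reachable.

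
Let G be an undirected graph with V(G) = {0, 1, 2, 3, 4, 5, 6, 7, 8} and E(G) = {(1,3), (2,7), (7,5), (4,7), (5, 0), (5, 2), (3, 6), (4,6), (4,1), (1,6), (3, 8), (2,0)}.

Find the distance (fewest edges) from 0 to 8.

6

Distance 0: 0.
Distance 1: 2, 5.
Distance 2: 7.
Distance 3: 4.
Distance 4: 1, 6.
Distance 5: 3.
Distance 6: 8 — contains 8.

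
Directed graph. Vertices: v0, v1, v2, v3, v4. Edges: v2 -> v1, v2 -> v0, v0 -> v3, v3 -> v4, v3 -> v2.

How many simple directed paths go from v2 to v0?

1

v2→v0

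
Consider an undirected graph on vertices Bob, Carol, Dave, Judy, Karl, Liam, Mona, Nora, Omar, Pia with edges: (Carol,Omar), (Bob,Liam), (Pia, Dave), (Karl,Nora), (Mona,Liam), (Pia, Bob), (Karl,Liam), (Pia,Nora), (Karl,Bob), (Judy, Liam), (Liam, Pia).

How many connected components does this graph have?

From Bob: component {Bob, Dave, Judy, Karl, Liam, Mona, Nora, Pia}.
From Carol: component {Carol, Omar}.
That's 2 components.

2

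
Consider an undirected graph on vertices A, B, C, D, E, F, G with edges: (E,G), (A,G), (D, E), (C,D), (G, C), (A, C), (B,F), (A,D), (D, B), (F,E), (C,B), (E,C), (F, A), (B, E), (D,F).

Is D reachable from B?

Yes

Explore from B.
Distance 1: reach C, D, E, F.
Found D.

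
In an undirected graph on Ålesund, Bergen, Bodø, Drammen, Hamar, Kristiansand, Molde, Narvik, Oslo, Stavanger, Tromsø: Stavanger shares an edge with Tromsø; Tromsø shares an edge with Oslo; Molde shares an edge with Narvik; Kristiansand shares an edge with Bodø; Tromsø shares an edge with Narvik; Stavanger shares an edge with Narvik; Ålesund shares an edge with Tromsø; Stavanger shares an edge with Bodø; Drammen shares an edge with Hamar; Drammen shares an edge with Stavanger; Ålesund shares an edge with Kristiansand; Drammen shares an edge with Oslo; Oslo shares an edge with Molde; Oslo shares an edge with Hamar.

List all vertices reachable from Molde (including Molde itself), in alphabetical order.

Start at Molde.
Its neighbours: Narvik, Oslo.
Then their neighbours: Drammen, Hamar, Stavanger, Tromsø.
Then next layer: Ålesund, Bodø.
Then next layer: Kristiansand.
Nothing further is reachable.

Ålesund, Bodø, Drammen, Hamar, Kristiansand, Molde, Narvik, Oslo, Stavanger, Tromsø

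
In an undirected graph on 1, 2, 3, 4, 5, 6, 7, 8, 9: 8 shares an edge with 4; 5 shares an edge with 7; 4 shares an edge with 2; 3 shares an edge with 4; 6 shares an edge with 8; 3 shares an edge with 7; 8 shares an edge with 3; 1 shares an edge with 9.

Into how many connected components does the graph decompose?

2

From 1: component {1, 9}.
From 2: component {2, 3, 4, 5, 6, 7, 8}.
That's 2 components.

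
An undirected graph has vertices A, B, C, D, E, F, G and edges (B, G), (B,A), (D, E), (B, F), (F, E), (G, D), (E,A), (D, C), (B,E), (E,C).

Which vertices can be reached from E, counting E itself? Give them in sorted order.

A, B, C, D, E, F, G

Start at E.
Its neighbours: A, B, C, D, F.
Then their neighbours: G.
Every vertex is now reached.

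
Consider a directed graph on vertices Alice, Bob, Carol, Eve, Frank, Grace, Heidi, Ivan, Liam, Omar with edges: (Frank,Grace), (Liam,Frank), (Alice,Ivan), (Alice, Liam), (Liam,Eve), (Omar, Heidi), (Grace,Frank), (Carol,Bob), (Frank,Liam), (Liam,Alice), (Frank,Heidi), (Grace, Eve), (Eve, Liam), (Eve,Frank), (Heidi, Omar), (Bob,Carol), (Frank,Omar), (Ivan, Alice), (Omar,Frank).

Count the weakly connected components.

2

From Alice: component {Alice, Eve, Frank, Grace, Heidi, Ivan, Liam, Omar}.
From Bob: component {Bob, Carol}.
That's 2 components.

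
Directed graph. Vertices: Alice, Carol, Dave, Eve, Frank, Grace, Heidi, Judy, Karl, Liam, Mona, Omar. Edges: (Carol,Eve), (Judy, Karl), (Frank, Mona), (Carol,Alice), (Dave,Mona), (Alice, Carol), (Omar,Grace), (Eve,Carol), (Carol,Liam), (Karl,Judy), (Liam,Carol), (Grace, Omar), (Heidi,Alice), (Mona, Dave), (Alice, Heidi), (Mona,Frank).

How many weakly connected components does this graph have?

From Alice: component {Alice, Carol, Eve, Heidi, Liam}.
From Dave: component {Dave, Frank, Mona}.
From Grace: component {Grace, Omar}.
From Judy: component {Judy, Karl}.
That's 4 components.

4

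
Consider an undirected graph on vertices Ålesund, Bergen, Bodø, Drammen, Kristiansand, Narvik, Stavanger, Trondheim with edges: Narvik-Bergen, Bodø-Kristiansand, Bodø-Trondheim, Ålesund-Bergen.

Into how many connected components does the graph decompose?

From Ålesund: component {Ålesund, Bergen, Narvik}.
From Bodø: component {Bodø, Kristiansand, Trondheim}.
From Drammen: component {Drammen}.
From Stavanger: component {Stavanger}.
That's 4 components.

4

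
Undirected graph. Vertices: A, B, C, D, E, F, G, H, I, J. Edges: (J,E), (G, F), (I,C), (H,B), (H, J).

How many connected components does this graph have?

5

From A: component {A}.
From B: component {B, E, H, J}.
From C: component {C, I}.
From D: component {D}.
From F: component {F, G}.
That's 5 components.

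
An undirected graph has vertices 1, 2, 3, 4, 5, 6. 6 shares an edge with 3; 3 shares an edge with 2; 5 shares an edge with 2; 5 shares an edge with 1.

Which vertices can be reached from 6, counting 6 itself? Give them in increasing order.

Start at 6.
Its neighbours: 3.
Then their neighbours: 2.
Then next layer: 5.
Then next layer: 1.
Nothing further is reachable.

1, 2, 3, 5, 6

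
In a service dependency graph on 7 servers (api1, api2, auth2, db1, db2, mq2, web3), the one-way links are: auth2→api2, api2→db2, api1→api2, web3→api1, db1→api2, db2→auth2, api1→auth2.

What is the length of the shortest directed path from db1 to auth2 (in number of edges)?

Distance 0: db1.
Distance 1: api2.
Distance 2: db2.
Distance 3: auth2 — contains auth2.

3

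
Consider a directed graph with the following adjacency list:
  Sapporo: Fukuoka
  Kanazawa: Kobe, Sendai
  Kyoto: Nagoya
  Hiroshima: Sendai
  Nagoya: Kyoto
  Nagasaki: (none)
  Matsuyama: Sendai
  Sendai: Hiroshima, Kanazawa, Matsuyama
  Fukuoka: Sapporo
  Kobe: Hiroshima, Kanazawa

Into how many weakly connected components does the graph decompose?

4

From Fukuoka: component {Fukuoka, Sapporo}.
From Hiroshima: component {Hiroshima, Kanazawa, Kobe, Matsuyama, Sendai}.
From Kyoto: component {Kyoto, Nagoya}.
From Nagasaki: component {Nagasaki}.
That's 4 components.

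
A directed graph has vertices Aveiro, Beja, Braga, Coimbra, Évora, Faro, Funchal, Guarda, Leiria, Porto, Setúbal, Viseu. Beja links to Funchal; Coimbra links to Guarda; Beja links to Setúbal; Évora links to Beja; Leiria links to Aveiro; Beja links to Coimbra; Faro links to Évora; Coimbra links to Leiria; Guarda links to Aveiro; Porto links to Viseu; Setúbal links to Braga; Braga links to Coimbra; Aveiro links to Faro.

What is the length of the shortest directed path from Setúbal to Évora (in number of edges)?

Distance 0: Setúbal.
Distance 1: Braga.
Distance 2: Coimbra.
Distance 3: Guarda, Leiria.
Distance 4: Aveiro.
Distance 5: Faro.
Distance 6: Évora — contains Évora.

6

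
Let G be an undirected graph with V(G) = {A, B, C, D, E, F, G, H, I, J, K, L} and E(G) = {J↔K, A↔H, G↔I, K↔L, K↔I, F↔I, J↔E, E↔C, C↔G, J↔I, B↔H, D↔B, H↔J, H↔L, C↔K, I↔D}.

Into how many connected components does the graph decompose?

From A: component {A, B, C, D, E, F, G, H, I, J, K, L}.
That's 1 component.

1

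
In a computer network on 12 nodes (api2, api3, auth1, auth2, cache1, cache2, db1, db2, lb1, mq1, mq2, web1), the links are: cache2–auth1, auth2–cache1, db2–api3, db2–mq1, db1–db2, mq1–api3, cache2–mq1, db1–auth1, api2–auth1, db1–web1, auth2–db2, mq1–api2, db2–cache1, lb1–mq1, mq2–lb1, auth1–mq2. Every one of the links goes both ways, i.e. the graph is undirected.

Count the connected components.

1

From api2: component {api2, api3, auth1, auth2, cache1, cache2, db1, db2, lb1, mq1, mq2, web1}.
That's 1 component.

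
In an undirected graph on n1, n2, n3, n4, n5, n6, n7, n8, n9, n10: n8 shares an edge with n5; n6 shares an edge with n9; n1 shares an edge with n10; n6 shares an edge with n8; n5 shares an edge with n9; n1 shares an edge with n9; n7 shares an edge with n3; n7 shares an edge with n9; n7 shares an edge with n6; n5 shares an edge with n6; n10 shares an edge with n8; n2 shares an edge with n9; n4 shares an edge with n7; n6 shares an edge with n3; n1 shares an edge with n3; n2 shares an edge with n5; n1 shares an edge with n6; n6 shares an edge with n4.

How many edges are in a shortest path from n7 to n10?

3

Distance 0: n7.
Distance 1: n3, n4, n6, n9.
Distance 2: n1, n2, n5, n8.
Distance 3: n10 — contains n10.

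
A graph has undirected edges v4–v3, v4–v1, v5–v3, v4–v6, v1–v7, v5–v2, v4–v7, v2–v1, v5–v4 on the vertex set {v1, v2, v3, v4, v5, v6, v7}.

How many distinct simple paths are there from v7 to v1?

v7–v1
v7–v4–v1
v7–v4–v3–v5–v2–v1
v7–v4–v5–v2–v1

4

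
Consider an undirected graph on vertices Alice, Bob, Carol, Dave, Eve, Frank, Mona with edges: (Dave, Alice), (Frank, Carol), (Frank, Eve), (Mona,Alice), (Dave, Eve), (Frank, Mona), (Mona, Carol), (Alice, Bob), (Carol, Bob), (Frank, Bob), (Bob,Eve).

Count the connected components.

From Alice: component {Alice, Bob, Carol, Dave, Eve, Frank, Mona}.
That's 1 component.

1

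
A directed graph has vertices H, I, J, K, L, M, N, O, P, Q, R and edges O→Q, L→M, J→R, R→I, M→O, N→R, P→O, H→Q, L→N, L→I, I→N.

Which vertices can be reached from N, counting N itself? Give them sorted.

I, N, R

Start at N.
Its neighbours: R.
Then their neighbours: I.
Nothing further is reachable.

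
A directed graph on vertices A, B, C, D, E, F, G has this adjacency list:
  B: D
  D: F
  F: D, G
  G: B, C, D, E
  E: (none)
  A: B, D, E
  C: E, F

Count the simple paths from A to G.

A→B→D→F→G
A→D→F→G

2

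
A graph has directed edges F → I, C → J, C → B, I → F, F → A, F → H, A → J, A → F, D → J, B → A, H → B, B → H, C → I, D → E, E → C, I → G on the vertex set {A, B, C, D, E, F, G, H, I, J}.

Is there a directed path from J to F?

No

J has no outgoing edges, so nothing is reachable from it.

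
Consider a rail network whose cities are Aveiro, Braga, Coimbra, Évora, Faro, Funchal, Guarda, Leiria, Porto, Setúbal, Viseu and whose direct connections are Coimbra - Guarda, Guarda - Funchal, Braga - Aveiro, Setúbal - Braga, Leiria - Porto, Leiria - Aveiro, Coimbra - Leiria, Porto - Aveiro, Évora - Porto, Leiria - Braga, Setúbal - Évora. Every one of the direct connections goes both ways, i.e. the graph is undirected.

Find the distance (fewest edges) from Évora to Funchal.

5

Distance 0: Évora.
Distance 1: Porto, Setúbal.
Distance 2: Aveiro, Braga, Leiria.
Distance 3: Coimbra.
Distance 4: Guarda.
Distance 5: Funchal — contains Funchal.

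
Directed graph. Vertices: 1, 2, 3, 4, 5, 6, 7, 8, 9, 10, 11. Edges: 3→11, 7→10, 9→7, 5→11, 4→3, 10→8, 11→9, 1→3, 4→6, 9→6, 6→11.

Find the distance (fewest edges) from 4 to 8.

Distance 0: 4.
Distance 1: 3, 6.
Distance 2: 11.
Distance 3: 9.
Distance 4: 7.
Distance 5: 10.
Distance 6: 8 — contains 8.

6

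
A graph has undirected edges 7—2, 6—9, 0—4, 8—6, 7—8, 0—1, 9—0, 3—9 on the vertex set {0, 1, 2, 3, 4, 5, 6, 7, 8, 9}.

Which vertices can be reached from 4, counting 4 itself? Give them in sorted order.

0, 1, 2, 3, 4, 6, 7, 8, 9

Start at 4.
Its neighbours: 0.
Then their neighbours: 1, 9.
Then next layer: 3, 6.
Then next layer: 8.
Then next layer: 7.
Then next layer: 2.
Nothing further is reachable.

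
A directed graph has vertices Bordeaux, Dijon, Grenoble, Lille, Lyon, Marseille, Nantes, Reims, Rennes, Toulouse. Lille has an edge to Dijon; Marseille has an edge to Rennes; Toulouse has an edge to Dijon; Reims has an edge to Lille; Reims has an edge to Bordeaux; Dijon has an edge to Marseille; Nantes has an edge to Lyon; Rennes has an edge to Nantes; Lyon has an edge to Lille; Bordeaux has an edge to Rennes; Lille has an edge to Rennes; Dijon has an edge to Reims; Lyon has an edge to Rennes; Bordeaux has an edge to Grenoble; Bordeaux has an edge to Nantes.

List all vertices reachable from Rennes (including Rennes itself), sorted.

Bordeaux, Dijon, Grenoble, Lille, Lyon, Marseille, Nantes, Reims, Rennes

Start at Rennes.
Its neighbours: Nantes.
Then their neighbours: Lyon.
Then next layer: Lille.
Then next layer: Dijon.
Then next layer: Marseille, Reims.
Then next layer: Bordeaux.
Then next layer: Grenoble.
Nothing further is reachable.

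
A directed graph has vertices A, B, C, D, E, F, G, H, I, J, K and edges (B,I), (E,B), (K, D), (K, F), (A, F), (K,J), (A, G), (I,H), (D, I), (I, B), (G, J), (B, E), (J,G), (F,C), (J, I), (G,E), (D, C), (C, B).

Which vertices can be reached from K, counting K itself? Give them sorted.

Start at K.
Its neighbours: D, F, J.
Then their neighbours: C, G, I.
Then next layer: B, E, H.
Nothing further is reachable.

B, C, D, E, F, G, H, I, J, K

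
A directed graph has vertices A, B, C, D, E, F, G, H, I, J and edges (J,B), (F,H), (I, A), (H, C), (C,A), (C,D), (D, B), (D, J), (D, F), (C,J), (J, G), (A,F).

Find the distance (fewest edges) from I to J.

5

Distance 0: I.
Distance 1: A.
Distance 2: F.
Distance 3: H.
Distance 4: C.
Distance 5: D, J — contains J.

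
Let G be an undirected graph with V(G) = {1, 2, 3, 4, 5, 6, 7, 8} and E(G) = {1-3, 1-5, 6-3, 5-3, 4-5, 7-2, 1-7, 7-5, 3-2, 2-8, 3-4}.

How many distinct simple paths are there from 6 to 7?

7

6–3–1–5–7
6–3–1–7
6–3–2–7
6–3–4–5–1–7
6–3–4–5–7
6–3–5–1–7
6–3–5–7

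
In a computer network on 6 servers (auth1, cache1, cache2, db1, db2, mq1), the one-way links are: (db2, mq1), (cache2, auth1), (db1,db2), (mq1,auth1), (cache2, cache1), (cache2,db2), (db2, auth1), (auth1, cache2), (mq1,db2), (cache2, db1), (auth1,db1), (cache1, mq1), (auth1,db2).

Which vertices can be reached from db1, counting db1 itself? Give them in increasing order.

auth1, cache1, cache2, db1, db2, mq1

Start at db1.
Its neighbours: db2.
Then their neighbours: auth1, mq1.
Then next layer: cache2.
Then next layer: cache1.
Every vertex is now reached.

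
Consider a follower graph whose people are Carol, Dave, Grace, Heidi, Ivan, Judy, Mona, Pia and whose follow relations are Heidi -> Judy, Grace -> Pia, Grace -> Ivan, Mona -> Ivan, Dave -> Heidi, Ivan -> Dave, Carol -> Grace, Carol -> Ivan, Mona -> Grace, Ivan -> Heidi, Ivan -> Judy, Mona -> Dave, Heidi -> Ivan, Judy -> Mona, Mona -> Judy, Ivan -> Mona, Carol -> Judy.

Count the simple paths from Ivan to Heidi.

Ivan→Dave→Heidi
Ivan→Heidi
Ivan→Judy→Mona→Dave→Heidi
Ivan→Mona→Dave→Heidi

4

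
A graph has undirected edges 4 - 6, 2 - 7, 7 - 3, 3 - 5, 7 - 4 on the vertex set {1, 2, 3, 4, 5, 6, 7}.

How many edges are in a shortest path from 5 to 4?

3

Distance 0: 5.
Distance 1: 3.
Distance 2: 7.
Distance 3: 2, 4 — contains 4.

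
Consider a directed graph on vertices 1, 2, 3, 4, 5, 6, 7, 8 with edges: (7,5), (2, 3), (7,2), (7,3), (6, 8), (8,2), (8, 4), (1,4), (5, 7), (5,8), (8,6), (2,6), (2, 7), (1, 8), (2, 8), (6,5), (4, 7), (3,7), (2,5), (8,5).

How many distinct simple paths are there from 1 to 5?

15

1→4→7→2→5
1→4→7→2→6→5
1→4→7→2→6→8→5
1→4→7→2→8→5
1→4→7→2→8→6→5
1→4→7→5
1→8→2→3→7→5
1→8→2→5
1→8→2→6→5
1→8→2→7→5
1→8→4→7→2→5
1→8→4→7→2→6→5
1→8→4→7→5
1→8→5
1→8→6→5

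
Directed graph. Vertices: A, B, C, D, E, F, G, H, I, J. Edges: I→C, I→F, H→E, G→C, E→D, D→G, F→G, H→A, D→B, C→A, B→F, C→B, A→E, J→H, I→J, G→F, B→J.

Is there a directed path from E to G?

Explore from E.
Distance 1: reach D.
Distance 2: reach B, G.
Found G.

Yes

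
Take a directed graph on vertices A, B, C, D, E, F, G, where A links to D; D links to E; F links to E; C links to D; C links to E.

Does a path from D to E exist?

Yes

Explore from D.
Distance 1: reach E.
Found E.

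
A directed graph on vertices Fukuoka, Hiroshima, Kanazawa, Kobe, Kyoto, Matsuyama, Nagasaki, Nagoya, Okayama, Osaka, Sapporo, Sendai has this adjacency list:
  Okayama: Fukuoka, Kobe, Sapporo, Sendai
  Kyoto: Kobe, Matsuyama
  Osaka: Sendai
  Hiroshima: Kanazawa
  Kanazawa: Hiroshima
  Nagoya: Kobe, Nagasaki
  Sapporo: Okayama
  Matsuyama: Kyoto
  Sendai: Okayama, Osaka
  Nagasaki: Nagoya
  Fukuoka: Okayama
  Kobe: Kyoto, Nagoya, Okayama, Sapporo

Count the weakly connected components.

From Fukuoka: component {Fukuoka, Kobe, Kyoto, Matsuyama, Nagasaki, Nagoya, Okayama, Osaka, Sapporo, Sendai}.
From Hiroshima: component {Hiroshima, Kanazawa}.
That's 2 components.

2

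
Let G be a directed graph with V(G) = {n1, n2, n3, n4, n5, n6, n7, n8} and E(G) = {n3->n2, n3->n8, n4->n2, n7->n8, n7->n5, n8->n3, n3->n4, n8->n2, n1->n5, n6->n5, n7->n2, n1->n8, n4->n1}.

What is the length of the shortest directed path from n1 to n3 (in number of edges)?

Distance 0: n1.
Distance 1: n5, n8.
Distance 2: n2, n3 — contains n3.

2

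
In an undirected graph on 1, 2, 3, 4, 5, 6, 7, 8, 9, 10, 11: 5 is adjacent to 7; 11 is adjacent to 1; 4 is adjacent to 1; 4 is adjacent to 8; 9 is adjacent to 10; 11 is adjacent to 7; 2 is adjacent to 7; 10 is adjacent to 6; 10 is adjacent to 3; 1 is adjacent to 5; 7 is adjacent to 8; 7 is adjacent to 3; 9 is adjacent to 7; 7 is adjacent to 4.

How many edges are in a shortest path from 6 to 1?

5

Distance 0: 6.
Distance 1: 10.
Distance 2: 3, 9.
Distance 3: 7.
Distance 4: 2, 4, 5, 8, 11.
Distance 5: 1 — contains 1.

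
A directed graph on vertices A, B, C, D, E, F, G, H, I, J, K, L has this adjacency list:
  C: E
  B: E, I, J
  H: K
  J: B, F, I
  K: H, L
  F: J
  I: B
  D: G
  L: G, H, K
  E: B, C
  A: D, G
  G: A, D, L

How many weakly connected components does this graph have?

2

From A: component {A, D, G, H, K, L}.
From B: component {B, C, E, F, I, J}.
That's 2 components.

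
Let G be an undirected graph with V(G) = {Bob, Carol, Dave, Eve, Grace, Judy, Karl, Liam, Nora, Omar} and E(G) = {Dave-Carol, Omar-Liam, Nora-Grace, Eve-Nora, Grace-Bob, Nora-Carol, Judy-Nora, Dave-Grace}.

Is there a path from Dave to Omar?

No

Explore from Dave.
Distance 1: reach Carol, Grace.
Distance 2: reach Bob, Nora.
Distance 3: reach Eve, Judy.
The search is exhausted without reaching Omar; it lies in a different component.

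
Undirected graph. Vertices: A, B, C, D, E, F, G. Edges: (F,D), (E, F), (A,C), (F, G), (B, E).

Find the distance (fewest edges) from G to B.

Distance 0: G.
Distance 1: F.
Distance 2: D, E.
Distance 3: B — contains B.

3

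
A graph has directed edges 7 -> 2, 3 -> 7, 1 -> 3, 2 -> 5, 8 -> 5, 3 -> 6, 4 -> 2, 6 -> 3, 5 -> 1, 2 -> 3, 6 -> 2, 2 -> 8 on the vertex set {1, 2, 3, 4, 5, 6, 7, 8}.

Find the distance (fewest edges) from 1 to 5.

Distance 0: 1.
Distance 1: 3.
Distance 2: 6, 7.
Distance 3: 2.
Distance 4: 5, 8 — contains 5.

4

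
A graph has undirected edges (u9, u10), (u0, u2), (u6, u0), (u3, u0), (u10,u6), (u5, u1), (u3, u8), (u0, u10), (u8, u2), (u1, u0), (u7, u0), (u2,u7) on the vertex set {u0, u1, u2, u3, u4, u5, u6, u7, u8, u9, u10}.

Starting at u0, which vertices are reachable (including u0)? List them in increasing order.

u0, u1, u2, u3, u5, u6, u7, u8, u9, u10

Start at u0.
Its neighbours: u1, u2, u3, u6, u7, u10.
Then their neighbours: u5, u8, u9.
Nothing further is reachable.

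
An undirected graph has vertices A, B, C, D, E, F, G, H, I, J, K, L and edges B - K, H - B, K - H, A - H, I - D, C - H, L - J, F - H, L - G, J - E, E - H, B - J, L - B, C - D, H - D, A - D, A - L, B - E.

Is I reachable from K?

Yes

Explore from K.
Distance 1: reach B, H.
Distance 2: reach A, C, D, E, F, J, L.
Distance 3: reach G, I.
Found I.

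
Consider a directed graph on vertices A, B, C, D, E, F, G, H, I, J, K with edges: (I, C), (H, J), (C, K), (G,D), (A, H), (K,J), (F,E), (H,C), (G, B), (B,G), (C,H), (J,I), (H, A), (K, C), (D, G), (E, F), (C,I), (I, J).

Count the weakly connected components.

3

From A: component {A, C, H, I, J, K}.
From B: component {B, D, G}.
From E: component {E, F}.
That's 3 components.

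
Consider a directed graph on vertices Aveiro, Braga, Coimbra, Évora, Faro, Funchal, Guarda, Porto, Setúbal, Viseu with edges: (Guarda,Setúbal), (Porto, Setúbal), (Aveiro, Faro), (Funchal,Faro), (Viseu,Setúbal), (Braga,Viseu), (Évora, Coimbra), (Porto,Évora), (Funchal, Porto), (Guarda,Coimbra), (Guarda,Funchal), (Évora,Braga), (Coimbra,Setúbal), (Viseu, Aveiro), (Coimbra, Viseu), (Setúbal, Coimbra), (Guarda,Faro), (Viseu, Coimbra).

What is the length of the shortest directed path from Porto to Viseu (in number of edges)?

3

Distance 0: Porto.
Distance 1: Évora, Setúbal.
Distance 2: Braga, Coimbra.
Distance 3: Viseu — contains Viseu.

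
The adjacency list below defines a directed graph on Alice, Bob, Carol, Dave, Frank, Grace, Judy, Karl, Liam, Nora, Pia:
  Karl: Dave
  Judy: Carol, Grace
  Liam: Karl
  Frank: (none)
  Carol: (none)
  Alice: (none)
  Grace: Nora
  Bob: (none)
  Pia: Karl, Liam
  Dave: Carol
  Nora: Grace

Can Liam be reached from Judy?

Explore from Judy.
Distance 1: reach Carol, Grace.
Distance 2: reach Nora.
The search from Judy is exhausted; no directed path reaches Liam.

No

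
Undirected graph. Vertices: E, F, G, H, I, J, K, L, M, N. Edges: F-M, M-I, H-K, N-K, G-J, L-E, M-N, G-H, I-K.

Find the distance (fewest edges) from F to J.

6

Distance 0: F.
Distance 1: M.
Distance 2: I, N.
Distance 3: K.
Distance 4: H.
Distance 5: G.
Distance 6: J — contains J.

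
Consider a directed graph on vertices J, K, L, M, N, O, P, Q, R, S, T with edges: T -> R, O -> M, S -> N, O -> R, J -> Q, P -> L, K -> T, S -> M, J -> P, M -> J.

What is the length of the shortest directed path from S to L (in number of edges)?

Distance 0: S.
Distance 1: M, N.
Distance 2: J.
Distance 3: P, Q.
Distance 4: L — contains L.

4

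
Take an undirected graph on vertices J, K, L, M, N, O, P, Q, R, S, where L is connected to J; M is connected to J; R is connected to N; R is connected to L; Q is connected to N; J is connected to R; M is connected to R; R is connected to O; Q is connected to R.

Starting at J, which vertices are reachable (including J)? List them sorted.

Start at J.
Its neighbours: L, M, R.
Then their neighbours: N, O, Q.
Nothing further is reachable.

J, L, M, N, O, Q, R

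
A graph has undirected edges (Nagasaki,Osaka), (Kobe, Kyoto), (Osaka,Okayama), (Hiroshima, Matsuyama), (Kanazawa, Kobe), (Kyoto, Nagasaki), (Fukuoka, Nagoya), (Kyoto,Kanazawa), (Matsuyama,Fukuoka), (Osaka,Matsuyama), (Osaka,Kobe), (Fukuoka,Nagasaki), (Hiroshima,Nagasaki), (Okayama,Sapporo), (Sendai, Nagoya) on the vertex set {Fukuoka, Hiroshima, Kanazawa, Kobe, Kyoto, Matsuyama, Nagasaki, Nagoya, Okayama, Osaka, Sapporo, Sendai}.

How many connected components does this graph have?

From Fukuoka: component {Fukuoka, Hiroshima, Kanazawa, Kobe, Kyoto, Matsuyama, Nagasaki, Nagoya, Okayama, Osaka, Sapporo, Sendai}.
That's 1 component.

1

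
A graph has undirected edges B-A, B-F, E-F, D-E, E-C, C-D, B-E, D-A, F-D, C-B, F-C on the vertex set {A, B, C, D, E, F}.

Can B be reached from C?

Explore from C.
Distance 1: reach B, D, E, F.
Found B.

Yes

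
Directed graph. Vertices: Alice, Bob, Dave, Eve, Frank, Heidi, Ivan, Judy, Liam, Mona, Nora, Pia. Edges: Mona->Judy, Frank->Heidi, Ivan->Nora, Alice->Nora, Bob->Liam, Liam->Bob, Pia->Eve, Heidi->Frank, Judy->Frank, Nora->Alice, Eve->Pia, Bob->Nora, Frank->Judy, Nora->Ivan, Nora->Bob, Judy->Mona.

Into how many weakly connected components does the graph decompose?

4

From Alice: component {Alice, Bob, Ivan, Liam, Nora}.
From Dave: component {Dave}.
From Eve: component {Eve, Pia}.
From Frank: component {Frank, Heidi, Judy, Mona}.
That's 4 components.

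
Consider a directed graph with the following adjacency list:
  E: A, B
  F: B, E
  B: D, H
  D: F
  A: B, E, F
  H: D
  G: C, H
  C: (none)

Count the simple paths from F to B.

F→B
F→E→A→B
F→E→B

3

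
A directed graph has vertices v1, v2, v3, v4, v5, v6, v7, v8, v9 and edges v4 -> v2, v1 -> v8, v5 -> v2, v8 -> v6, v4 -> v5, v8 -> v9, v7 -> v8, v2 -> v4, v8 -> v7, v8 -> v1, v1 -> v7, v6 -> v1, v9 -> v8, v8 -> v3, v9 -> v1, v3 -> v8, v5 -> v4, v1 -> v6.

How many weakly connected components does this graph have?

2

From v1: component {v1, v3, v6, v7, v8, v9}.
From v2: component {v2, v4, v5}.
That's 2 components.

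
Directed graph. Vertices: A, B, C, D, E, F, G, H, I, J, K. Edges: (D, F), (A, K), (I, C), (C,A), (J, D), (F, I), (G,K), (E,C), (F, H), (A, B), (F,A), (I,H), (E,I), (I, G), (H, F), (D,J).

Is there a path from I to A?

Yes

Explore from I.
Distance 1: reach C, G, H.
Distance 2: reach A, F, K.
Found A.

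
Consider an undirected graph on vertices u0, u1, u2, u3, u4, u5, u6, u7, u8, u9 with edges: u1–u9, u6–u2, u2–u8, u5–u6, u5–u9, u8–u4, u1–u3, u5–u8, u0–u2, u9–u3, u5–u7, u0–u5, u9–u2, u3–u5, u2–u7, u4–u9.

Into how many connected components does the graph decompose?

1

From u0: component {u0, u1, u2, u3, u4, u5, u6, u7, u8, u9}.
That's 1 component.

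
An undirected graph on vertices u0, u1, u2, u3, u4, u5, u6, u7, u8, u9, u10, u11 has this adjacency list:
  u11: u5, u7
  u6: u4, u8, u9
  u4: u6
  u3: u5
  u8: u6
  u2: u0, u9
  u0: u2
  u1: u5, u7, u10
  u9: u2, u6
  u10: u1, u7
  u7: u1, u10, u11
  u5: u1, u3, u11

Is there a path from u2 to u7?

No

Explore from u2.
Distance 1: reach u0, u9.
Distance 2: reach u6.
Distance 3: reach u4, u8.
The search is exhausted without reaching u7; it lies in a different component.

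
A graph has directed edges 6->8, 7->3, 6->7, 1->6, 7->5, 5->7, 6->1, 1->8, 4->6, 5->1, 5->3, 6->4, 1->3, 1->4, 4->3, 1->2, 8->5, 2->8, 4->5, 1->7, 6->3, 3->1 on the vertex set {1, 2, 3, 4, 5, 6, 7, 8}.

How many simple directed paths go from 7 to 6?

7→3→1→4→6
7→3→1→6
7→5→1→4→6
7→5→1→6
7→5→3→1→4→6
7→5→3→1→6

6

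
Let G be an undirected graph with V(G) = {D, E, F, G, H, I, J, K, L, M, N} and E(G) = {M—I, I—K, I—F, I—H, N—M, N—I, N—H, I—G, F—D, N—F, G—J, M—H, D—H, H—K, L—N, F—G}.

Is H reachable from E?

E has no edges, so nothing is reachable from it.

No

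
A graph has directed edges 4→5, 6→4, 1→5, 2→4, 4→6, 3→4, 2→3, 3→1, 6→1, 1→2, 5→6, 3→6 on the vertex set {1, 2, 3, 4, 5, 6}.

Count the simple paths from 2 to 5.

7

2→3→1→5
2→3→4→5
2→3→4→6→1→5
2→3→6→1→5
2→3→6→4→5
2→4→5
2→4→6→1→5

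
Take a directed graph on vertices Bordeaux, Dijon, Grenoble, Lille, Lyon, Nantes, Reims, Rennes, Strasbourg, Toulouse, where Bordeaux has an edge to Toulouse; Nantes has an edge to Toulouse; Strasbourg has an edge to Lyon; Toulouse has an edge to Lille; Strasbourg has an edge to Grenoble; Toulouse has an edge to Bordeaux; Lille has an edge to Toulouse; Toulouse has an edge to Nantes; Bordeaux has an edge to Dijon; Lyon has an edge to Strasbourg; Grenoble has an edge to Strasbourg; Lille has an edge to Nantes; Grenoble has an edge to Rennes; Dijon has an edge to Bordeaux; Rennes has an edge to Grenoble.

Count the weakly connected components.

From Bordeaux: component {Bordeaux, Dijon, Lille, Nantes, Toulouse}.
From Grenoble: component {Grenoble, Lyon, Rennes, Strasbourg}.
From Reims: component {Reims}.
That's 3 components.

3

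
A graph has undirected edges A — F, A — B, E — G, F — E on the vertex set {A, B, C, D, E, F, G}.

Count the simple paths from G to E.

1

G–E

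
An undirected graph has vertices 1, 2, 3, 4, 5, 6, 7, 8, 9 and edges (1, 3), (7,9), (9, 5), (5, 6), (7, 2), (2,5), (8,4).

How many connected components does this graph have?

From 1: component {1, 3}.
From 2: component {2, 5, 6, 7, 9}.
From 4: component {4, 8}.
That's 3 components.

3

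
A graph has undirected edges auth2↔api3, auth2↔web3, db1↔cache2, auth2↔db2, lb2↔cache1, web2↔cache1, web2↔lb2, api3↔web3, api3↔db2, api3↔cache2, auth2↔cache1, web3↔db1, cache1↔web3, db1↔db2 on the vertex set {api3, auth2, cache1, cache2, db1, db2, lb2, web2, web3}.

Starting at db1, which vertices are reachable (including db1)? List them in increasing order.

api3, auth2, cache1, cache2, db1, db2, lb2, web2, web3

Start at db1.
Its neighbours: cache2, db2, web3.
Then their neighbours: api3, auth2, cache1.
Then next layer: lb2, web2.
Every vertex is now reached.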